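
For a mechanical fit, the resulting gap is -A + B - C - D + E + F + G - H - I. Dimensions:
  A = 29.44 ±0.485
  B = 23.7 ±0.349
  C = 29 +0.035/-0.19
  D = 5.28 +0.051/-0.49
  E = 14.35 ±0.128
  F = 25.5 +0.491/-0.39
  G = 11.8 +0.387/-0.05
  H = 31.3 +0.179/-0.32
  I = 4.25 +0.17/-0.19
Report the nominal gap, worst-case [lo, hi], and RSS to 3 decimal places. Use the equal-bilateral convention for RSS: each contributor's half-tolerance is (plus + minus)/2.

nominal=-23.920 wc=[-25.757,-20.890] rss=0.892

Stack each dimension's contribution:
  -A: nom -29.440 → Σnom=-29.440; wc +0.485/-0.485 → slack +0.485/-0.485; half-tol=0.485, Σhalf²=0.235225
  +B: nom +23.700 → Σnom=-5.740; wc +0.349/-0.349 → slack +0.834/-0.834; half-tol=0.349, Σhalf²=0.357026
  -C: nom -29.000 → Σnom=-34.740; wc +0.190/-0.035 → slack +1.024/-0.869; half-tol=0.113, Σhalf²=0.369682
  -D: nom -5.280 → Σnom=-40.020; wc +0.490/-0.051 → slack +1.514/-0.920; half-tol=0.271, Σhalf²=0.442852
  +E: nom +14.350 → Σnom=-25.670; wc +0.128/-0.128 → slack +1.642/-1.048; half-tol=0.128, Σhalf²=0.459236
  +F: nom +25.500 → Σnom=-0.170; wc +0.491/-0.390 → slack +2.133/-1.438; half-tol=0.441, Σhalf²=0.653277
  +G: nom +11.800 → Σnom=11.630; wc +0.387/-0.050 → slack +2.520/-1.488; half-tol=0.218, Σhalf²=0.701019
  -H: nom -31.300 → Σnom=-19.670; wc +0.320/-0.179 → slack +2.840/-1.667; half-tol=0.249, Σhalf²=0.763269
  -I: nom -4.250 → Σnom=-23.920; wc +0.190/-0.170 → slack +3.030/-1.837; half-tol=0.180, Σhalf²=0.795669
Nominal = -23.920. Worst-case = [-23.920 - 1.837, -23.920 + 3.030] = [-25.757, -20.890]. RSS = √0.795669 = 0.892.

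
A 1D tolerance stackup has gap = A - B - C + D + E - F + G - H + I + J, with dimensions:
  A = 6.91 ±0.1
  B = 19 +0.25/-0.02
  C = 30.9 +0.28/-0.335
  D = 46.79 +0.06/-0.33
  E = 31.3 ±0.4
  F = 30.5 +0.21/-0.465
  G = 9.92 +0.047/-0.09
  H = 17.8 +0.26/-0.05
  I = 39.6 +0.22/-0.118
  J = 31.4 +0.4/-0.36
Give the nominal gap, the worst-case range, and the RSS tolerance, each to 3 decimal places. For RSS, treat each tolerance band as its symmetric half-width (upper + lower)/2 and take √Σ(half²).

Stack each dimension's contribution:
  +A: nom +6.910 → Σnom=6.910; wc +0.100/-0.100 → slack +0.100/-0.100; half-tol=0.100, Σhalf²=0.010000
  -B: nom -19.000 → Σnom=-12.090; wc +0.020/-0.250 → slack +0.120/-0.350; half-tol=0.135, Σhalf²=0.028225
  -C: nom -30.900 → Σnom=-42.990; wc +0.335/-0.280 → slack +0.455/-0.630; half-tol=0.307, Σhalf²=0.122781
  +D: nom +46.790 → Σnom=3.800; wc +0.060/-0.330 → slack +0.515/-0.960; half-tol=0.195, Σhalf²=0.160806
  +E: nom +31.300 → Σnom=35.100; wc +0.400/-0.400 → slack +0.915/-1.360; half-tol=0.400, Σhalf²=0.320806
  -F: nom -30.500 → Σnom=4.600; wc +0.465/-0.210 → slack +1.380/-1.570; half-tol=0.338, Σhalf²=0.434713
  +G: nom +9.920 → Σnom=14.520; wc +0.047/-0.090 → slack +1.427/-1.660; half-tol=0.069, Σhalf²=0.439405
  -H: nom -17.800 → Σnom=-3.280; wc +0.050/-0.260 → slack +1.477/-1.920; half-tol=0.155, Σhalf²=0.463430
  +I: nom +39.600 → Σnom=36.320; wc +0.220/-0.118 → slack +1.697/-2.038; half-tol=0.169, Σhalf²=0.491991
  +J: nom +31.400 → Σnom=67.720; wc +0.400/-0.360 → slack +2.097/-2.398; half-tol=0.380, Σhalf²=0.636391
Nominal = 67.720. Worst-case = [67.720 - 2.398, 67.720 + 2.097] = [65.322, 69.817]. RSS = √0.636391 = 0.798.

nominal=67.720 wc=[65.322,69.817] rss=0.798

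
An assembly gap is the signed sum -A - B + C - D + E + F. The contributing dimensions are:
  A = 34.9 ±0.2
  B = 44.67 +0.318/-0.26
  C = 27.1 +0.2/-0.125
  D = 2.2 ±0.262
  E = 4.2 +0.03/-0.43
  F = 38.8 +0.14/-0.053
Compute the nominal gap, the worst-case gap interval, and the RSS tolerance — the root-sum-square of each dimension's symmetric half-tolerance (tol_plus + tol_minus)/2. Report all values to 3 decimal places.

Stack each dimension's contribution:
  -A: nom -34.900 → Σnom=-34.900; wc +0.200/-0.200 → slack +0.200/-0.200; half-tol=0.200, Σhalf²=0.040000
  -B: nom -44.670 → Σnom=-79.570; wc +0.260/-0.318 → slack +0.460/-0.518; half-tol=0.289, Σhalf²=0.123521
  +C: nom +27.100 → Σnom=-52.470; wc +0.200/-0.125 → slack +0.660/-0.643; half-tol=0.163, Σhalf²=0.149927
  -D: nom -2.200 → Σnom=-54.670; wc +0.262/-0.262 → slack +0.922/-0.905; half-tol=0.262, Σhalf²=0.218571
  +E: nom +4.200 → Σnom=-50.470; wc +0.030/-0.430 → slack +0.952/-1.335; half-tol=0.230, Σhalf²=0.271471
  +F: nom +38.800 → Σnom=-11.670; wc +0.140/-0.053 → slack +1.092/-1.388; half-tol=0.097, Σhalf²=0.280784
Nominal = -11.670. Worst-case = [-11.670 - 1.388, -11.670 + 1.092] = [-13.058, -10.578]. RSS = √0.280784 = 0.530.

nominal=-11.670 wc=[-13.058,-10.578] rss=0.530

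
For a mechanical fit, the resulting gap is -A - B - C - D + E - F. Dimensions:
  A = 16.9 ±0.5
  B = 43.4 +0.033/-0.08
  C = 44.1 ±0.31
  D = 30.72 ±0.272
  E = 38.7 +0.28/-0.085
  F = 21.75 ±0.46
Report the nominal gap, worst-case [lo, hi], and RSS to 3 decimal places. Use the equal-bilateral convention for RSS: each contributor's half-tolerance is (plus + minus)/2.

Stack each dimension's contribution:
  -A: nom -16.900 → Σnom=-16.900; wc +0.500/-0.500 → slack +0.500/-0.500; half-tol=0.500, Σhalf²=0.250000
  -B: nom -43.400 → Σnom=-60.300; wc +0.080/-0.033 → slack +0.580/-0.533; half-tol=0.057, Σhalf²=0.253192
  -C: nom -44.100 → Σnom=-104.400; wc +0.310/-0.310 → slack +0.890/-0.843; half-tol=0.310, Σhalf²=0.349292
  -D: nom -30.720 → Σnom=-135.120; wc +0.272/-0.272 → slack +1.162/-1.115; half-tol=0.272, Σhalf²=0.423276
  +E: nom +38.700 → Σnom=-96.420; wc +0.280/-0.085 → slack +1.442/-1.200; half-tol=0.183, Σhalf²=0.456583
  -F: nom -21.750 → Σnom=-118.170; wc +0.460/-0.460 → slack +1.902/-1.660; half-tol=0.460, Σhalf²=0.668183
Nominal = -118.170. Worst-case = [-118.170 - 1.660, -118.170 + 1.902] = [-119.830, -116.268]. RSS = √0.668183 = 0.817.

nominal=-118.170 wc=[-119.830,-116.268] rss=0.817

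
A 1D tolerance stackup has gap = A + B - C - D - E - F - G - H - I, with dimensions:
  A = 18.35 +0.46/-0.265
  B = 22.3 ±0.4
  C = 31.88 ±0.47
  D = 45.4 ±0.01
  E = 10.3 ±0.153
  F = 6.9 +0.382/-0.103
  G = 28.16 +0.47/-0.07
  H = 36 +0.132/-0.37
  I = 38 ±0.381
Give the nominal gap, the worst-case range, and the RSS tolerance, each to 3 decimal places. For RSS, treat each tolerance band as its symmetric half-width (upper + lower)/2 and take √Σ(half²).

nominal=-155.990 wc=[-158.653,-153.573] rss=0.936

Stack each dimension's contribution:
  +A: nom +18.350 → Σnom=18.350; wc +0.460/-0.265 → slack +0.460/-0.265; half-tol=0.363, Σhalf²=0.131406
  +B: nom +22.300 → Σnom=40.650; wc +0.400/-0.400 → slack +0.860/-0.665; half-tol=0.400, Σhalf²=0.291406
  -C: nom -31.880 → Σnom=8.770; wc +0.470/-0.470 → slack +1.330/-1.135; half-tol=0.470, Σhalf²=0.512306
  -D: nom -45.400 → Σnom=-36.630; wc +0.010/-0.010 → slack +1.340/-1.145; half-tol=0.010, Σhalf²=0.512406
  -E: nom -10.300 → Σnom=-46.930; wc +0.153/-0.153 → slack +1.493/-1.298; half-tol=0.153, Σhalf²=0.535815
  -F: nom -6.900 → Σnom=-53.830; wc +0.103/-0.382 → slack +1.596/-1.680; half-tol=0.242, Σhalf²=0.594622
  -G: nom -28.160 → Σnom=-81.990; wc +0.070/-0.470 → slack +1.666/-2.150; half-tol=0.270, Σhalf²=0.667521
  -H: nom -36.000 → Σnom=-117.990; wc +0.370/-0.132 → slack +2.036/-2.282; half-tol=0.251, Σhalf²=0.730522
  -I: nom -38.000 → Σnom=-155.990; wc +0.381/-0.381 → slack +2.417/-2.663; half-tol=0.381, Σhalf²=0.875683
Nominal = -155.990. Worst-case = [-155.990 - 2.663, -155.990 + 2.417] = [-158.653, -153.573]. RSS = √0.875683 = 0.936.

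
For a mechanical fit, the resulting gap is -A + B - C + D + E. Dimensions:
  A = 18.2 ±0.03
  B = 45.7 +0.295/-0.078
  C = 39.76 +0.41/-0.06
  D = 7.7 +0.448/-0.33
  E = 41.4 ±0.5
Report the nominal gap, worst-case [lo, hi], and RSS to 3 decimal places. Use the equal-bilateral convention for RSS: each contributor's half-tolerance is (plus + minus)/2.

nominal=36.840 wc=[35.492,38.173] rss=0.702

Stack each dimension's contribution:
  -A: nom -18.200 → Σnom=-18.200; wc +0.030/-0.030 → slack +0.030/-0.030; half-tol=0.030, Σhalf²=0.000900
  +B: nom +45.700 → Σnom=27.500; wc +0.295/-0.078 → slack +0.325/-0.108; half-tol=0.186, Σhalf²=0.035682
  -C: nom -39.760 → Σnom=-12.260; wc +0.060/-0.410 → slack +0.385/-0.518; half-tol=0.235, Σhalf²=0.090907
  +D: nom +7.700 → Σnom=-4.560; wc +0.448/-0.330 → slack +0.833/-0.848; half-tol=0.389, Σhalf²=0.242228
  +E: nom +41.400 → Σnom=36.840; wc +0.500/-0.500 → slack +1.333/-1.348; half-tol=0.500, Σhalf²=0.492228
Nominal = 36.840. Worst-case = [36.840 - 1.348, 36.840 + 1.333] = [35.492, 38.173]. RSS = √0.492228 = 0.702.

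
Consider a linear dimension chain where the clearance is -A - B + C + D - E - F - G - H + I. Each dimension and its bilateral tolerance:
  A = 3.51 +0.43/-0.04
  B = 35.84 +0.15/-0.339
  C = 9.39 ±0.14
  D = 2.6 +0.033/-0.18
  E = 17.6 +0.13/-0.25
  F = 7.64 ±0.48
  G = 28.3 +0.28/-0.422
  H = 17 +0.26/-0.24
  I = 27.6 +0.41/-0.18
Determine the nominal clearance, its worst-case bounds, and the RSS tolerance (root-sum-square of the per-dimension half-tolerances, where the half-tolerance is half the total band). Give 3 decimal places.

Stack each dimension's contribution:
  -A: nom -3.510 → Σnom=-3.510; wc +0.040/-0.430 → slack +0.040/-0.430; half-tol=0.235, Σhalf²=0.055225
  -B: nom -35.840 → Σnom=-39.350; wc +0.339/-0.150 → slack +0.379/-0.580; half-tol=0.244, Σhalf²=0.115005
  +C: nom +9.390 → Σnom=-29.960; wc +0.140/-0.140 → slack +0.519/-0.720; half-tol=0.140, Σhalf²=0.134605
  +D: nom +2.600 → Σnom=-27.360; wc +0.033/-0.180 → slack +0.552/-0.900; half-tol=0.106, Σhalf²=0.145948
  -E: nom -17.600 → Σnom=-44.960; wc +0.250/-0.130 → slack +0.802/-1.030; half-tol=0.190, Σhalf²=0.182048
  -F: nom -7.640 → Σnom=-52.600; wc +0.480/-0.480 → slack +1.282/-1.510; half-tol=0.480, Σhalf²=0.412447
  -G: nom -28.300 → Σnom=-80.900; wc +0.422/-0.280 → slack +1.704/-1.790; half-tol=0.351, Σhalf²=0.535648
  -H: nom -17.000 → Σnom=-97.900; wc +0.240/-0.260 → slack +1.944/-2.050; half-tol=0.250, Σhalf²=0.598148
  +I: nom +27.600 → Σnom=-70.300; wc +0.410/-0.180 → slack +2.354/-2.230; half-tol=0.295, Σhalf²=0.685173
Nominal = -70.300. Worst-case = [-70.300 - 2.230, -70.300 + 2.354] = [-72.530, -67.946]. RSS = √0.685173 = 0.828.

nominal=-70.300 wc=[-72.530,-67.946] rss=0.828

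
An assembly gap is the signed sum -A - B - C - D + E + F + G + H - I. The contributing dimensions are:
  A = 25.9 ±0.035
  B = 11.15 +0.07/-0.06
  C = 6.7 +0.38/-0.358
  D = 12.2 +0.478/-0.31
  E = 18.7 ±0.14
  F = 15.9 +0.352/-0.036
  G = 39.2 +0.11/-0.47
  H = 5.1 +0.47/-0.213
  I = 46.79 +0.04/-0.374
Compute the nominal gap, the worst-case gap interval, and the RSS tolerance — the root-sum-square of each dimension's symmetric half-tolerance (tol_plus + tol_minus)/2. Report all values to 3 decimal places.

Stack each dimension's contribution:
  -A: nom -25.900 → Σnom=-25.900; wc +0.035/-0.035 → slack +0.035/-0.035; half-tol=0.035, Σhalf²=0.001225
  -B: nom -11.150 → Σnom=-37.050; wc +0.060/-0.070 → slack +0.095/-0.105; half-tol=0.065, Σhalf²=0.005450
  -C: nom -6.700 → Σnom=-43.750; wc +0.358/-0.380 → slack +0.453/-0.485; half-tol=0.369, Σhalf²=0.141611
  -D: nom -12.200 → Σnom=-55.950; wc +0.310/-0.478 → slack +0.763/-0.963; half-tol=0.394, Σhalf²=0.296847
  +E: nom +18.700 → Σnom=-37.250; wc +0.140/-0.140 → slack +0.903/-1.103; half-tol=0.140, Σhalf²=0.316447
  +F: nom +15.900 → Σnom=-21.350; wc +0.352/-0.036 → slack +1.255/-1.139; half-tol=0.194, Σhalf²=0.354083
  +G: nom +39.200 → Σnom=17.850; wc +0.110/-0.470 → slack +1.365/-1.609; half-tol=0.290, Σhalf²=0.438183
  +H: nom +5.100 → Σnom=22.950; wc +0.470/-0.213 → slack +1.835/-1.822; half-tol=0.341, Σhalf²=0.554805
  -I: nom -46.790 → Σnom=-23.840; wc +0.374/-0.040 → slack +2.209/-1.862; half-tol=0.207, Σhalf²=0.597654
Nominal = -23.840. Worst-case = [-23.840 - 1.862, -23.840 + 2.209] = [-25.702, -21.631]. RSS = √0.597654 = 0.773.

nominal=-23.840 wc=[-25.702,-21.631] rss=0.773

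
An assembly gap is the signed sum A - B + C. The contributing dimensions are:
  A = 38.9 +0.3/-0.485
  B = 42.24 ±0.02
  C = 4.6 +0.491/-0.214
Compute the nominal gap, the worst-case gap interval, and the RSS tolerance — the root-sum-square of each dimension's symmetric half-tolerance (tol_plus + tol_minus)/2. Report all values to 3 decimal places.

nominal=1.260 wc=[0.541,2.071] rss=0.528

Stack each dimension's contribution:
  +A: nom +38.900 → Σnom=38.900; wc +0.300/-0.485 → slack +0.300/-0.485; half-tol=0.392, Σhalf²=0.154056
  -B: nom -42.240 → Σnom=-3.340; wc +0.020/-0.020 → slack +0.320/-0.505; half-tol=0.020, Σhalf²=0.154456
  +C: nom +4.600 → Σnom=1.260; wc +0.491/-0.214 → slack +0.811/-0.719; half-tol=0.352, Σhalf²=0.278712
Nominal = 1.260. Worst-case = [1.260 - 0.719, 1.260 + 0.811] = [0.541, 2.071]. RSS = √0.278712 = 0.528.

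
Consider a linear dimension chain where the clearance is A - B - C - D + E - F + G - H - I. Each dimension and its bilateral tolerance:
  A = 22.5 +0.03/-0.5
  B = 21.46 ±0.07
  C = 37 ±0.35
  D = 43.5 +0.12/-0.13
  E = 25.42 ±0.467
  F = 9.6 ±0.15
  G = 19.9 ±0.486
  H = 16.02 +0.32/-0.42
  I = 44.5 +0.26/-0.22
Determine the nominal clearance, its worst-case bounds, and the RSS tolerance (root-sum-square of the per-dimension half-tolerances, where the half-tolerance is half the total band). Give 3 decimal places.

nominal=-104.260 wc=[-106.983,-101.937] rss=0.940

Stack each dimension's contribution:
  +A: nom +22.500 → Σnom=22.500; wc +0.030/-0.500 → slack +0.030/-0.500; half-tol=0.265, Σhalf²=0.070225
  -B: nom -21.460 → Σnom=1.040; wc +0.070/-0.070 → slack +0.100/-0.570; half-tol=0.070, Σhalf²=0.075125
  -C: nom -37.000 → Σnom=-35.960; wc +0.350/-0.350 → slack +0.450/-0.920; half-tol=0.350, Σhalf²=0.197625
  -D: nom -43.500 → Σnom=-79.460; wc +0.130/-0.120 → slack +0.580/-1.040; half-tol=0.125, Σhalf²=0.213250
  +E: nom +25.420 → Σnom=-54.040; wc +0.467/-0.467 → slack +1.047/-1.507; half-tol=0.467, Σhalf²=0.431339
  -F: nom -9.600 → Σnom=-63.640; wc +0.150/-0.150 → slack +1.197/-1.657; half-tol=0.150, Σhalf²=0.453839
  +G: nom +19.900 → Σnom=-43.740; wc +0.486/-0.486 → slack +1.683/-2.143; half-tol=0.486, Σhalf²=0.690035
  -H: nom -16.020 → Σnom=-59.760; wc +0.420/-0.320 → slack +2.103/-2.463; half-tol=0.370, Σhalf²=0.826935
  -I: nom -44.500 → Σnom=-104.260; wc +0.220/-0.260 → slack +2.323/-2.723; half-tol=0.240, Σhalf²=0.884535
Nominal = -104.260. Worst-case = [-104.260 - 2.723, -104.260 + 2.323] = [-106.983, -101.937]. RSS = √0.884535 = 0.940.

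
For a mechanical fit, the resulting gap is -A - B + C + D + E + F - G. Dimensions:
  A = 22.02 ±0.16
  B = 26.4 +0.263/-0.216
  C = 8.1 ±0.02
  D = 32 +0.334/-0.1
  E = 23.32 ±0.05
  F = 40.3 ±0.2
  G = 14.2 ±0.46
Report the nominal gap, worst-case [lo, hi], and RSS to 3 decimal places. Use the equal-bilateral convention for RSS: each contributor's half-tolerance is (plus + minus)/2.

nominal=41.100 wc=[39.847,42.540] rss=0.620

Stack each dimension's contribution:
  -A: nom -22.020 → Σnom=-22.020; wc +0.160/-0.160 → slack +0.160/-0.160; half-tol=0.160, Σhalf²=0.025600
  -B: nom -26.400 → Σnom=-48.420; wc +0.216/-0.263 → slack +0.376/-0.423; half-tol=0.239, Σhalf²=0.082960
  +C: nom +8.100 → Σnom=-40.320; wc +0.020/-0.020 → slack +0.396/-0.443; half-tol=0.020, Σhalf²=0.083360
  +D: nom +32.000 → Σnom=-8.320; wc +0.334/-0.100 → slack +0.730/-0.543; half-tol=0.217, Σhalf²=0.130449
  +E: nom +23.320 → Σnom=15.000; wc +0.050/-0.050 → slack +0.780/-0.593; half-tol=0.050, Σhalf²=0.132949
  +F: nom +40.300 → Σnom=55.300; wc +0.200/-0.200 → slack +0.980/-0.793; half-tol=0.200, Σhalf²=0.172949
  -G: nom -14.200 → Σnom=41.100; wc +0.460/-0.460 → slack +1.440/-1.253; half-tol=0.460, Σhalf²=0.384549
Nominal = 41.100. Worst-case = [41.100 - 1.253, 41.100 + 1.440] = [39.847, 42.540]. RSS = √0.384549 = 0.620.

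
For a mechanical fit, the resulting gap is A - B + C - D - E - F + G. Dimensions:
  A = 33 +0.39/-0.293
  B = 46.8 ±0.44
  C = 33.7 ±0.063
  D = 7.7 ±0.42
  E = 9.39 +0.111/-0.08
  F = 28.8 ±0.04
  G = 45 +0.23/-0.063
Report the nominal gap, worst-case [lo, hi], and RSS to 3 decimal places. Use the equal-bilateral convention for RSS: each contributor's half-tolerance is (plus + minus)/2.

Stack each dimension's contribution:
  +A: nom +33.000 → Σnom=33.000; wc +0.390/-0.293 → slack +0.390/-0.293; half-tol=0.342, Σhalf²=0.116622
  -B: nom -46.800 → Σnom=-13.800; wc +0.440/-0.440 → slack +0.830/-0.733; half-tol=0.440, Σhalf²=0.310222
  +C: nom +33.700 → Σnom=19.900; wc +0.063/-0.063 → slack +0.893/-0.796; half-tol=0.063, Σhalf²=0.314191
  -D: nom -7.700 → Σnom=12.200; wc +0.420/-0.420 → slack +1.313/-1.216; half-tol=0.420, Σhalf²=0.490591
  -E: nom -9.390 → Σnom=2.810; wc +0.080/-0.111 → slack +1.393/-1.327; half-tol=0.096, Σhalf²=0.499712
  -F: nom -28.800 → Σnom=-25.990; wc +0.040/-0.040 → slack +1.433/-1.367; half-tol=0.040, Σhalf²=0.501312
  +G: nom +45.000 → Σnom=19.010; wc +0.230/-0.063 → slack +1.663/-1.430; half-tol=0.147, Σhalf²=0.522774
Nominal = 19.010. Worst-case = [19.010 - 1.430, 19.010 + 1.663] = [17.580, 20.673]. RSS = √0.522774 = 0.723.

nominal=19.010 wc=[17.580,20.673] rss=0.723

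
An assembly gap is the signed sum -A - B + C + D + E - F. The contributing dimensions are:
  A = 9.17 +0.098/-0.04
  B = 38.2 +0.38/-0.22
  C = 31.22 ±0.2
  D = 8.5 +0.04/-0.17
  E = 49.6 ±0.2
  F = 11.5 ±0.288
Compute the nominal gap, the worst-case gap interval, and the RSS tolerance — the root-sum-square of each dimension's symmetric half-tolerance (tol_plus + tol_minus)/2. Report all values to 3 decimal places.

nominal=30.450 wc=[29.114,31.438] rss=0.518

Stack each dimension's contribution:
  -A: nom -9.170 → Σnom=-9.170; wc +0.040/-0.098 → slack +0.040/-0.098; half-tol=0.069, Σhalf²=0.004761
  -B: nom -38.200 → Σnom=-47.370; wc +0.220/-0.380 → slack +0.260/-0.478; half-tol=0.300, Σhalf²=0.094761
  +C: nom +31.220 → Σnom=-16.150; wc +0.200/-0.200 → slack +0.460/-0.678; half-tol=0.200, Σhalf²=0.134761
  +D: nom +8.500 → Σnom=-7.650; wc +0.040/-0.170 → slack +0.500/-0.848; half-tol=0.105, Σhalf²=0.145786
  +E: nom +49.600 → Σnom=41.950; wc +0.200/-0.200 → slack +0.700/-1.048; half-tol=0.200, Σhalf²=0.185786
  -F: nom -11.500 → Σnom=30.450; wc +0.288/-0.288 → slack +0.988/-1.336; half-tol=0.288, Σhalf²=0.268730
Nominal = 30.450. Worst-case = [30.450 - 1.336, 30.450 + 0.988] = [29.114, 31.438]. RSS = √0.268730 = 0.518.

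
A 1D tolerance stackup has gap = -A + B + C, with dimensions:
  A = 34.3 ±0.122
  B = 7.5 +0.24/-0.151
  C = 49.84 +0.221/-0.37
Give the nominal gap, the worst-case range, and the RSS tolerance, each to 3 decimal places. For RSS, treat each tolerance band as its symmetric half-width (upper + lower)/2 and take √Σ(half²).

Stack each dimension's contribution:
  -A: nom -34.300 → Σnom=-34.300; wc +0.122/-0.122 → slack +0.122/-0.122; half-tol=0.122, Σhalf²=0.014884
  +B: nom +7.500 → Σnom=-26.800; wc +0.240/-0.151 → slack +0.362/-0.273; half-tol=0.196, Σhalf²=0.053104
  +C: nom +49.840 → Σnom=23.040; wc +0.221/-0.370 → slack +0.583/-0.643; half-tol=0.295, Σhalf²=0.140425
Nominal = 23.040. Worst-case = [23.040 - 0.643, 23.040 + 0.583] = [22.397, 23.623]. RSS = √0.140425 = 0.375.

nominal=23.040 wc=[22.397,23.623] rss=0.375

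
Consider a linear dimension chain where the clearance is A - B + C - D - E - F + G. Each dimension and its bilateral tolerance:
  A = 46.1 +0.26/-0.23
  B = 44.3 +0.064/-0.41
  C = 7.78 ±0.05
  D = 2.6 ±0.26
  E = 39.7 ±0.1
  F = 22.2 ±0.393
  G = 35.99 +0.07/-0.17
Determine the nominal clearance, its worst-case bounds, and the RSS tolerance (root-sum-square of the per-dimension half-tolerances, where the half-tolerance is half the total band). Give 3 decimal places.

nominal=-18.930 wc=[-20.197,-17.387] rss=0.604

Stack each dimension's contribution:
  +A: nom +46.100 → Σnom=46.100; wc +0.260/-0.230 → slack +0.260/-0.230; half-tol=0.245, Σhalf²=0.060025
  -B: nom -44.300 → Σnom=1.800; wc +0.410/-0.064 → slack +0.670/-0.294; half-tol=0.237, Σhalf²=0.116194
  +C: nom +7.780 → Σnom=9.580; wc +0.050/-0.050 → slack +0.720/-0.344; half-tol=0.050, Σhalf²=0.118694
  -D: nom -2.600 → Σnom=6.980; wc +0.260/-0.260 → slack +0.980/-0.604; half-tol=0.260, Σhalf²=0.186294
  -E: nom -39.700 → Σnom=-32.720; wc +0.100/-0.100 → slack +1.080/-0.704; half-tol=0.100, Σhalf²=0.196294
  -F: nom -22.200 → Σnom=-54.920; wc +0.393/-0.393 → slack +1.473/-1.097; half-tol=0.393, Σhalf²=0.350743
  +G: nom +35.990 → Σnom=-18.930; wc +0.070/-0.170 → slack +1.543/-1.267; half-tol=0.120, Σhalf²=0.365143
Nominal = -18.930. Worst-case = [-18.930 - 1.267, -18.930 + 1.543] = [-20.197, -17.387]. RSS = √0.365143 = 0.604.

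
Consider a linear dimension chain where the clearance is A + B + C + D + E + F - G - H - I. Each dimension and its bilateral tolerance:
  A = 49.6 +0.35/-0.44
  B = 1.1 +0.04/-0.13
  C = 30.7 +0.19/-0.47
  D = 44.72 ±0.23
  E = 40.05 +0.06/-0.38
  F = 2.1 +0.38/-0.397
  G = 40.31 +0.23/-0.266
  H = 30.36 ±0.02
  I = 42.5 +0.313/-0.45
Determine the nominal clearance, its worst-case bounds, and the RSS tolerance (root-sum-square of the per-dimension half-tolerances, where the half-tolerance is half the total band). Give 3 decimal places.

Stack each dimension's contribution:
  +A: nom +49.600 → Σnom=49.600; wc +0.350/-0.440 → slack +0.350/-0.440; half-tol=0.395, Σhalf²=0.156025
  +B: nom +1.100 → Σnom=50.700; wc +0.040/-0.130 → slack +0.390/-0.570; half-tol=0.085, Σhalf²=0.163250
  +C: nom +30.700 → Σnom=81.400; wc +0.190/-0.470 → slack +0.580/-1.040; half-tol=0.330, Σhalf²=0.272150
  +D: nom +44.720 → Σnom=126.120; wc +0.230/-0.230 → slack +0.810/-1.270; half-tol=0.230, Σhalf²=0.325050
  +E: nom +40.050 → Σnom=166.170; wc +0.060/-0.380 → slack +0.870/-1.650; half-tol=0.220, Σhalf²=0.373450
  +F: nom +2.100 → Σnom=168.270; wc +0.380/-0.397 → slack +1.250/-2.047; half-tol=0.389, Σhalf²=0.524382
  -G: nom -40.310 → Σnom=127.960; wc +0.266/-0.230 → slack +1.516/-2.277; half-tol=0.248, Σhalf²=0.585886
  -H: nom -30.360 → Σnom=97.600; wc +0.020/-0.020 → slack +1.536/-2.297; half-tol=0.020, Σhalf²=0.586286
  -I: nom -42.500 → Σnom=55.100; wc +0.450/-0.313 → slack +1.986/-2.610; half-tol=0.382, Σhalf²=0.731828
Nominal = 55.100. Worst-case = [55.100 - 2.610, 55.100 + 1.986] = [52.490, 57.086]. RSS = √0.731828 = 0.855.

nominal=55.100 wc=[52.490,57.086] rss=0.855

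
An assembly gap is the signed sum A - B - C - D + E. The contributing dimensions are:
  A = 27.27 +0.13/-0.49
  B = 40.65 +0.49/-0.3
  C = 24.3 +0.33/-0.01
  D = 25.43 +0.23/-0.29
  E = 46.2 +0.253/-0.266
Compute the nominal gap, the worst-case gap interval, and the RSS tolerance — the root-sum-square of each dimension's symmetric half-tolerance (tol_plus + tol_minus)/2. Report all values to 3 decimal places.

Stack each dimension's contribution:
  +A: nom +27.270 → Σnom=27.270; wc +0.130/-0.490 → slack +0.130/-0.490; half-tol=0.310, Σhalf²=0.096100
  -B: nom -40.650 → Σnom=-13.380; wc +0.300/-0.490 → slack +0.430/-0.980; half-tol=0.395, Σhalf²=0.252125
  -C: nom -24.300 → Σnom=-37.680; wc +0.010/-0.330 → slack +0.440/-1.310; half-tol=0.170, Σhalf²=0.281025
  -D: nom -25.430 → Σnom=-63.110; wc +0.290/-0.230 → slack +0.730/-1.540; half-tol=0.260, Σhalf²=0.348625
  +E: nom +46.200 → Σnom=-16.910; wc +0.253/-0.266 → slack +0.983/-1.806; half-tol=0.260, Σhalf²=0.415965
Nominal = -16.910. Worst-case = [-16.910 - 1.806, -16.910 + 0.983] = [-18.716, -15.927]. RSS = √0.415965 = 0.645.

nominal=-16.910 wc=[-18.716,-15.927] rss=0.645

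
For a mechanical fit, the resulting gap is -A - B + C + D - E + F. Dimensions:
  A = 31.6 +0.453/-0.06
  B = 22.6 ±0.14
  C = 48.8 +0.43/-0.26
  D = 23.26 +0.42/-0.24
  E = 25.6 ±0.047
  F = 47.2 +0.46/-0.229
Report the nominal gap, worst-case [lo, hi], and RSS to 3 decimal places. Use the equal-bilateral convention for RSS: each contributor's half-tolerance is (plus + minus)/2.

Stack each dimension's contribution:
  -A: nom -31.600 → Σnom=-31.600; wc +0.060/-0.453 → slack +0.060/-0.453; half-tol=0.257, Σhalf²=0.065792
  -B: nom -22.600 → Σnom=-54.200; wc +0.140/-0.140 → slack +0.200/-0.593; half-tol=0.140, Σhalf²=0.085392
  +C: nom +48.800 → Σnom=-5.400; wc +0.430/-0.260 → slack +0.630/-0.853; half-tol=0.345, Σhalf²=0.204417
  +D: nom +23.260 → Σnom=17.860; wc +0.420/-0.240 → slack +1.050/-1.093; half-tol=0.330, Σhalf²=0.313317
  -E: nom -25.600 → Σnom=-7.740; wc +0.047/-0.047 → slack +1.097/-1.140; half-tol=0.047, Σhalf²=0.315526
  +F: nom +47.200 → Σnom=39.460; wc +0.460/-0.229 → slack +1.557/-1.369; half-tol=0.345, Σhalf²=0.434207
Nominal = 39.460. Worst-case = [39.460 - 1.369, 39.460 + 1.557] = [38.091, 41.017]. RSS = √0.434207 = 0.659.

nominal=39.460 wc=[38.091,41.017] rss=0.659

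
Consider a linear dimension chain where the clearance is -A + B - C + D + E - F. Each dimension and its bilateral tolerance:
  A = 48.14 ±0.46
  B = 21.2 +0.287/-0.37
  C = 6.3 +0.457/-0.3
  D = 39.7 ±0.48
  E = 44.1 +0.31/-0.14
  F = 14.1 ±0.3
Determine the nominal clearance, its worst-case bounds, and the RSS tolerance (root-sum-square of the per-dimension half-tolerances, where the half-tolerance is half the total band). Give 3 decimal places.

nominal=36.460 wc=[34.253,38.597] rss=0.913

Stack each dimension's contribution:
  -A: nom -48.140 → Σnom=-48.140; wc +0.460/-0.460 → slack +0.460/-0.460; half-tol=0.460, Σhalf²=0.211600
  +B: nom +21.200 → Σnom=-26.940; wc +0.287/-0.370 → slack +0.747/-0.830; half-tol=0.329, Σhalf²=0.319512
  -C: nom -6.300 → Σnom=-33.240; wc +0.300/-0.457 → slack +1.047/-1.287; half-tol=0.379, Σhalf²=0.462775
  +D: nom +39.700 → Σnom=6.460; wc +0.480/-0.480 → slack +1.527/-1.767; half-tol=0.480, Σhalf²=0.693175
  +E: nom +44.100 → Σnom=50.560; wc +0.310/-0.140 → slack +1.837/-1.907; half-tol=0.225, Σhalf²=0.743800
  -F: nom -14.100 → Σnom=36.460; wc +0.300/-0.300 → slack +2.137/-2.207; half-tol=0.300, Σhalf²=0.833800
Nominal = 36.460. Worst-case = [36.460 - 2.207, 36.460 + 2.137] = [34.253, 38.597]. RSS = √0.833800 = 0.913.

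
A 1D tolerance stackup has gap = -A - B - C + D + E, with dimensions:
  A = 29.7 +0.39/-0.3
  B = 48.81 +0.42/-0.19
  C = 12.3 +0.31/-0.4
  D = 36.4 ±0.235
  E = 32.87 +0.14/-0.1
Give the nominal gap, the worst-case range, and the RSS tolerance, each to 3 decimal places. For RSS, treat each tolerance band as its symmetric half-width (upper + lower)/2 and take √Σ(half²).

nominal=-21.540 wc=[-22.995,-20.275] rss=0.639

Stack each dimension's contribution:
  -A: nom -29.700 → Σnom=-29.700; wc +0.300/-0.390 → slack +0.300/-0.390; half-tol=0.345, Σhalf²=0.119025
  -B: nom -48.810 → Σnom=-78.510; wc +0.190/-0.420 → slack +0.490/-0.810; half-tol=0.305, Σhalf²=0.212050
  -C: nom -12.300 → Σnom=-90.810; wc +0.400/-0.310 → slack +0.890/-1.120; half-tol=0.355, Σhalf²=0.338075
  +D: nom +36.400 → Σnom=-54.410; wc +0.235/-0.235 → slack +1.125/-1.355; half-tol=0.235, Σhalf²=0.393300
  +E: nom +32.870 → Σnom=-21.540; wc +0.140/-0.100 → slack +1.265/-1.455; half-tol=0.120, Σhalf²=0.407700
Nominal = -21.540. Worst-case = [-21.540 - 1.455, -21.540 + 1.265] = [-22.995, -20.275]. RSS = √0.407700 = 0.639.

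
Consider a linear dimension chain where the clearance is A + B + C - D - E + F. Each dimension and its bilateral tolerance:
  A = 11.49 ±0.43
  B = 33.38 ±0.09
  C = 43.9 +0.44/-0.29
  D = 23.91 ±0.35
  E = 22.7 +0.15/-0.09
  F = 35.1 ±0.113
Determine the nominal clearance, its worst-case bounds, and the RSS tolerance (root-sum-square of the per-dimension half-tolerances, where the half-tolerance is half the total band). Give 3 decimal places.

Stack each dimension's contribution:
  +A: nom +11.490 → Σnom=11.490; wc +0.430/-0.430 → slack +0.430/-0.430; half-tol=0.430, Σhalf²=0.184900
  +B: nom +33.380 → Σnom=44.870; wc +0.090/-0.090 → slack +0.520/-0.520; half-tol=0.090, Σhalf²=0.193000
  +C: nom +43.900 → Σnom=88.770; wc +0.440/-0.290 → slack +0.960/-0.810; half-tol=0.365, Σhalf²=0.326225
  -D: nom -23.910 → Σnom=64.860; wc +0.350/-0.350 → slack +1.310/-1.160; half-tol=0.350, Σhalf²=0.448725
  -E: nom -22.700 → Σnom=42.160; wc +0.090/-0.150 → slack +1.400/-1.310; half-tol=0.120, Σhalf²=0.463125
  +F: nom +35.100 → Σnom=77.260; wc +0.113/-0.113 → slack +1.513/-1.423; half-tol=0.113, Σhalf²=0.475894
Nominal = 77.260. Worst-case = [77.260 - 1.423, 77.260 + 1.513] = [75.837, 78.773]. RSS = √0.475894 = 0.690.

nominal=77.260 wc=[75.837,78.773] rss=0.690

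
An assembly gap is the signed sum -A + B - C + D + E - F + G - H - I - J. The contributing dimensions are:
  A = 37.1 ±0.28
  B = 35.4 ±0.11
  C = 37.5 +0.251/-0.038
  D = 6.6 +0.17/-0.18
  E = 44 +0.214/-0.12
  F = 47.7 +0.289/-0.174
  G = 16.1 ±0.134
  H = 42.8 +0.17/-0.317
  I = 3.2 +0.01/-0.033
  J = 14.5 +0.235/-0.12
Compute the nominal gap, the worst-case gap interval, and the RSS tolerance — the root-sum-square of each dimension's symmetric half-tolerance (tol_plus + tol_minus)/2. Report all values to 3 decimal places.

nominal=-80.700 wc=[-82.479,-79.110] rss=0.577

Stack each dimension's contribution:
  -A: nom -37.100 → Σnom=-37.100; wc +0.280/-0.280 → slack +0.280/-0.280; half-tol=0.280, Σhalf²=0.078400
  +B: nom +35.400 → Σnom=-1.700; wc +0.110/-0.110 → slack +0.390/-0.390; half-tol=0.110, Σhalf²=0.090500
  -C: nom -37.500 → Σnom=-39.200; wc +0.038/-0.251 → slack +0.428/-0.641; half-tol=0.144, Σhalf²=0.111380
  +D: nom +6.600 → Σnom=-32.600; wc +0.170/-0.180 → slack +0.598/-0.821; half-tol=0.175, Σhalf²=0.142005
  +E: nom +44.000 → Σnom=11.400; wc +0.214/-0.120 → slack +0.812/-0.941; half-tol=0.167, Σhalf²=0.169894
  -F: nom -47.700 → Σnom=-36.300; wc +0.174/-0.289 → slack +0.986/-1.230; half-tol=0.231, Σhalf²=0.223486
  +G: nom +16.100 → Σnom=-20.200; wc +0.134/-0.134 → slack +1.120/-1.364; half-tol=0.134, Σhalf²=0.241442
  -H: nom -42.800 → Σnom=-63.000; wc +0.317/-0.170 → slack +1.437/-1.534; half-tol=0.243, Σhalf²=0.300735
  -I: nom -3.200 → Σnom=-66.200; wc +0.033/-0.010 → slack +1.470/-1.544; half-tol=0.022, Σhalf²=0.301197
  -J: nom -14.500 → Σnom=-80.700; wc +0.120/-0.235 → slack +1.590/-1.779; half-tol=0.177, Σhalf²=0.332703
Nominal = -80.700. Worst-case = [-80.700 - 1.779, -80.700 + 1.590] = [-82.479, -79.110]. RSS = √0.332703 = 0.577.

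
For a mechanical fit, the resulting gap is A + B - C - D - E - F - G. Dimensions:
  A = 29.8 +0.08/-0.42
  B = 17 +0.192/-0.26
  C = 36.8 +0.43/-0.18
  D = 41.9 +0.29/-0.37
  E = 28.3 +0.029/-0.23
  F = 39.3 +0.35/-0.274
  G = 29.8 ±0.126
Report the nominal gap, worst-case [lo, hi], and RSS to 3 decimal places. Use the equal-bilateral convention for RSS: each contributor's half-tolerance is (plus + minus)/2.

Stack each dimension's contribution:
  +A: nom +29.800 → Σnom=29.800; wc +0.080/-0.420 → slack +0.080/-0.420; half-tol=0.250, Σhalf²=0.062500
  +B: nom +17.000 → Σnom=46.800; wc +0.192/-0.260 → slack +0.272/-0.680; half-tol=0.226, Σhalf²=0.113576
  -C: nom -36.800 → Σnom=10.000; wc +0.180/-0.430 → slack +0.452/-1.110; half-tol=0.305, Σhalf²=0.206601
  -D: nom -41.900 → Σnom=-31.900; wc +0.370/-0.290 → slack +0.822/-1.400; half-tol=0.330, Σhalf²=0.315501
  -E: nom -28.300 → Σnom=-60.200; wc +0.230/-0.029 → slack +1.052/-1.429; half-tol=0.130, Σhalf²=0.332271
  -F: nom -39.300 → Σnom=-99.500; wc +0.274/-0.350 → slack +1.326/-1.779; half-tol=0.312, Σhalf²=0.429615
  -G: nom -29.800 → Σnom=-129.300; wc +0.126/-0.126 → slack +1.452/-1.905; half-tol=0.126, Σhalf²=0.445491
Nominal = -129.300. Worst-case = [-129.300 - 1.905, -129.300 + 1.452] = [-131.205, -127.848]. RSS = √0.445491 = 0.667.

nominal=-129.300 wc=[-131.205,-127.848] rss=0.667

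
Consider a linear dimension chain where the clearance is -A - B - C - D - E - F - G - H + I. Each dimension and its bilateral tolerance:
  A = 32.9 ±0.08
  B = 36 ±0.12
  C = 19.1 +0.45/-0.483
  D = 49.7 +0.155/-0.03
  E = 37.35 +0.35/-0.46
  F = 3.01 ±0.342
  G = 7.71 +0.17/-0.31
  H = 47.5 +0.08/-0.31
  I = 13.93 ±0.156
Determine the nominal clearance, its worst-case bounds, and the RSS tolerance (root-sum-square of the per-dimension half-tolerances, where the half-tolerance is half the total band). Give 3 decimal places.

nominal=-219.340 wc=[-221.243,-217.049] rss=0.805

Stack each dimension's contribution:
  -A: nom -32.900 → Σnom=-32.900; wc +0.080/-0.080 → slack +0.080/-0.080; half-tol=0.080, Σhalf²=0.006400
  -B: nom -36.000 → Σnom=-68.900; wc +0.120/-0.120 → slack +0.200/-0.200; half-tol=0.120, Σhalf²=0.020800
  -C: nom -19.100 → Σnom=-88.000; wc +0.483/-0.450 → slack +0.683/-0.650; half-tol=0.467, Σhalf²=0.238422
  -D: nom -49.700 → Σnom=-137.700; wc +0.030/-0.155 → slack +0.713/-0.805; half-tol=0.092, Σhalf²=0.246978
  -E: nom -37.350 → Σnom=-175.050; wc +0.460/-0.350 → slack +1.173/-1.155; half-tol=0.405, Σhalf²=0.411004
  -F: nom -3.010 → Σnom=-178.060; wc +0.342/-0.342 → slack +1.515/-1.497; half-tol=0.342, Σhalf²=0.527968
  -G: nom -7.710 → Σnom=-185.770; wc +0.310/-0.170 → slack +1.825/-1.667; half-tol=0.240, Σhalf²=0.585568
  -H: nom -47.500 → Σnom=-233.270; wc +0.310/-0.080 → slack +2.135/-1.747; half-tol=0.195, Σhalf²=0.623592
  +I: nom +13.930 → Σnom=-219.340; wc +0.156/-0.156 → slack +2.291/-1.903; half-tol=0.156, Σhalf²=0.647929
Nominal = -219.340. Worst-case = [-219.340 - 1.903, -219.340 + 2.291] = [-221.243, -217.049]. RSS = √0.647929 = 0.805.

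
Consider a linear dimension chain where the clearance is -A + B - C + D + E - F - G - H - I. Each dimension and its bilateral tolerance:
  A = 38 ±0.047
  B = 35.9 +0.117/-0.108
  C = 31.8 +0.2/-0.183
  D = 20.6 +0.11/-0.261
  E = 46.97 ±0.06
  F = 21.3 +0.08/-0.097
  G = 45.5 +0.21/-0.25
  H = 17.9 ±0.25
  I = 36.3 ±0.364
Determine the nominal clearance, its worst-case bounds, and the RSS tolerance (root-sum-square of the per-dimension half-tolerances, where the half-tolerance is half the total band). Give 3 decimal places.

Stack each dimension's contribution:
  -A: nom -38.000 → Σnom=-38.000; wc +0.047/-0.047 → slack +0.047/-0.047; half-tol=0.047, Σhalf²=0.002209
  +B: nom +35.900 → Σnom=-2.100; wc +0.117/-0.108 → slack +0.164/-0.155; half-tol=0.113, Σhalf²=0.014865
  -C: nom -31.800 → Σnom=-33.900; wc +0.183/-0.200 → slack +0.347/-0.355; half-tol=0.192, Σhalf²=0.051537
  +D: nom +20.600 → Σnom=-13.300; wc +0.110/-0.261 → slack +0.457/-0.616; half-tol=0.185, Σhalf²=0.085948
  +E: nom +46.970 → Σnom=33.670; wc +0.060/-0.060 → slack +0.517/-0.676; half-tol=0.060, Σhalf²=0.089548
  -F: nom -21.300 → Σnom=12.370; wc +0.097/-0.080 → slack +0.614/-0.756; half-tol=0.088, Σhalf²=0.097380
  -G: nom -45.500 → Σnom=-33.130; wc +0.250/-0.210 → slack +0.864/-0.966; half-tol=0.230, Σhalf²=0.150280
  -H: nom -17.900 → Σnom=-51.030; wc +0.250/-0.250 → slack +1.114/-1.216; half-tol=0.250, Σhalf²=0.212780
  -I: nom -36.300 → Σnom=-87.330; wc +0.364/-0.364 → slack +1.478/-1.580; half-tol=0.364, Σhalf²=0.345276
Nominal = -87.330. Worst-case = [-87.330 - 1.580, -87.330 + 1.478] = [-88.910, -85.852]. RSS = √0.345276 = 0.588.

nominal=-87.330 wc=[-88.910,-85.852] rss=0.588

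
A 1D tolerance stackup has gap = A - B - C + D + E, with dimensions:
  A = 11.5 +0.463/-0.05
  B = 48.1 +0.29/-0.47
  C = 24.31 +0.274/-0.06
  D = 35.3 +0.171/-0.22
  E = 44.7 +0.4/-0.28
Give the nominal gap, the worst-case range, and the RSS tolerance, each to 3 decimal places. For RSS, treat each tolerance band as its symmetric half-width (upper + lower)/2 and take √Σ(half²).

Stack each dimension's contribution:
  +A: nom +11.500 → Σnom=11.500; wc +0.463/-0.050 → slack +0.463/-0.050; half-tol=0.257, Σhalf²=0.065792
  -B: nom -48.100 → Σnom=-36.600; wc +0.470/-0.290 → slack +0.933/-0.340; half-tol=0.380, Σhalf²=0.210192
  -C: nom -24.310 → Σnom=-60.910; wc +0.060/-0.274 → slack +0.993/-0.614; half-tol=0.167, Σhalf²=0.238081
  +D: nom +35.300 → Σnom=-25.610; wc +0.171/-0.220 → slack +1.164/-0.834; half-tol=0.196, Σhalf²=0.276301
  +E: nom +44.700 → Σnom=19.090; wc +0.400/-0.280 → slack +1.564/-1.114; half-tol=0.340, Σhalf²=0.391902
Nominal = 19.090. Worst-case = [19.090 - 1.114, 19.090 + 1.564] = [17.976, 20.654]. RSS = √0.391902 = 0.626.

nominal=19.090 wc=[17.976,20.654] rss=0.626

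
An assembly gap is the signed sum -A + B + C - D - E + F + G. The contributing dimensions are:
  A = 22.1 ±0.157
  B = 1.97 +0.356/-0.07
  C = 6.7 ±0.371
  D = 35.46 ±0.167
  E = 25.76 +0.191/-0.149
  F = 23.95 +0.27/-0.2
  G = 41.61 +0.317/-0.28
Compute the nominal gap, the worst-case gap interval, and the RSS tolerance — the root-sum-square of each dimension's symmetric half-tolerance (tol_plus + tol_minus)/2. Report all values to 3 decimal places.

nominal=-9.090 wc=[-10.526,-7.303] rss=0.639

Stack each dimension's contribution:
  -A: nom -22.100 → Σnom=-22.100; wc +0.157/-0.157 → slack +0.157/-0.157; half-tol=0.157, Σhalf²=0.024649
  +B: nom +1.970 → Σnom=-20.130; wc +0.356/-0.070 → slack +0.513/-0.227; half-tol=0.213, Σhalf²=0.070018
  +C: nom +6.700 → Σnom=-13.430; wc +0.371/-0.371 → slack +0.884/-0.598; half-tol=0.371, Σhalf²=0.207659
  -D: nom -35.460 → Σnom=-48.890; wc +0.167/-0.167 → slack +1.051/-0.765; half-tol=0.167, Σhalf²=0.235548
  -E: nom -25.760 → Σnom=-74.650; wc +0.149/-0.191 → slack +1.200/-0.956; half-tol=0.170, Σhalf²=0.264448
  +F: nom +23.950 → Σnom=-50.700; wc +0.270/-0.200 → slack +1.470/-1.156; half-tol=0.235, Σhalf²=0.319673
  +G: nom +41.610 → Σnom=-9.090; wc +0.317/-0.280 → slack +1.787/-1.436; half-tol=0.298, Σhalf²=0.408775
Nominal = -9.090. Worst-case = [-9.090 - 1.436, -9.090 + 1.787] = [-10.526, -7.303]. RSS = √0.408775 = 0.639.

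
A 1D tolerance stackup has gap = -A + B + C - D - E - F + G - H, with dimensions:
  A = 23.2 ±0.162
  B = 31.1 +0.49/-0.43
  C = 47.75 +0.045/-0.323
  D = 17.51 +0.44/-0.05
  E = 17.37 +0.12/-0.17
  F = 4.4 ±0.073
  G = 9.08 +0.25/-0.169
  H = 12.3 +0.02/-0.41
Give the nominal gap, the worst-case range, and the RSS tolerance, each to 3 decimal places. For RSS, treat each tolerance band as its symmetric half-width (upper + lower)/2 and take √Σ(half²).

nominal=13.150 wc=[11.413,14.800] rss=0.669

Stack each dimension's contribution:
  -A: nom -23.200 → Σnom=-23.200; wc +0.162/-0.162 → slack +0.162/-0.162; half-tol=0.162, Σhalf²=0.026244
  +B: nom +31.100 → Σnom=7.900; wc +0.490/-0.430 → slack +0.652/-0.592; half-tol=0.460, Σhalf²=0.237844
  +C: nom +47.750 → Σnom=55.650; wc +0.045/-0.323 → slack +0.697/-0.915; half-tol=0.184, Σhalf²=0.271700
  -D: nom -17.510 → Σnom=38.140; wc +0.050/-0.440 → slack +0.747/-1.355; half-tol=0.245, Σhalf²=0.331725
  -E: nom -17.370 → Σnom=20.770; wc +0.170/-0.120 → slack +0.917/-1.475; half-tol=0.145, Σhalf²=0.352750
  -F: nom -4.400 → Σnom=16.370; wc +0.073/-0.073 → slack +0.990/-1.548; half-tol=0.073, Σhalf²=0.358079
  +G: nom +9.080 → Σnom=25.450; wc +0.250/-0.169 → slack +1.240/-1.717; half-tol=0.210, Σhalf²=0.401969
  -H: nom -12.300 → Σnom=13.150; wc +0.410/-0.020 → slack +1.650/-1.737; half-tol=0.215, Σhalf²=0.448194
Nominal = 13.150. Worst-case = [13.150 - 1.737, 13.150 + 1.650] = [11.413, 14.800]. RSS = √0.448194 = 0.669.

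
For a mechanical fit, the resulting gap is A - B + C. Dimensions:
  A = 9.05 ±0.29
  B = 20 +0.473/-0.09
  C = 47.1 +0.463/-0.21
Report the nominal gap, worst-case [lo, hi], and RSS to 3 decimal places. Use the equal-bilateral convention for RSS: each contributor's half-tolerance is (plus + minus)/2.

Stack each dimension's contribution:
  +A: nom +9.050 → Σnom=9.050; wc +0.290/-0.290 → slack +0.290/-0.290; half-tol=0.290, Σhalf²=0.084100
  -B: nom -20.000 → Σnom=-10.950; wc +0.090/-0.473 → slack +0.380/-0.763; half-tol=0.281, Σhalf²=0.163342
  +C: nom +47.100 → Σnom=36.150; wc +0.463/-0.210 → slack +0.843/-0.973; half-tol=0.337, Σhalf²=0.276575
Nominal = 36.150. Worst-case = [36.150 - 0.973, 36.150 + 0.843] = [35.177, 36.993]. RSS = √0.276575 = 0.526.

nominal=36.150 wc=[35.177,36.993] rss=0.526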